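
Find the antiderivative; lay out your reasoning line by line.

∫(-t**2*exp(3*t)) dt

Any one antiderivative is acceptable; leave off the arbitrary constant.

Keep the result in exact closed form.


Step 1. Integrate ∫(-t**2*exp(3*t)) dt by parts with u = t**2, dv = (-exp(3*t)) dt, so v = -exp(3*t)/3: now -t**2*exp(3*t)/3 + ∫(2*t*exp(3*t)/3) dt.
Step 2. Integrate ∫(2*t*exp(3*t)/3) dt by parts with u = t, dv = (2*exp(3*t)/3) dt, so v = 2*exp(3*t)/9: now -t**2*exp(3*t)/3 + 2*t*exp(3*t)/9 + ∫(-2*exp(3*t)/9) dt.
Step 3. Evaluate the standard form: now -t**2*exp(3*t)/3 + 2*t*exp(3*t)/9 - 2*exp(3*t)/27.
Answer: -t**2*exp(3*t)/3 + 2*t*exp(3*t)/9 - 2*exp(3*t)/27.


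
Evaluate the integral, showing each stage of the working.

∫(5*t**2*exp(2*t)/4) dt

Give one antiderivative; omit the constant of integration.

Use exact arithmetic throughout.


Step 1. Integrate ∫(5*t**2*exp(2*t)/4) dt by parts with u = t**2, dv = (5*exp(2*t)/4) dt, so v = 5*exp(2*t)/8: now 5*t**2*exp(2*t)/8 + ∫(-5*t*exp(2*t)/4) dt.
Step 2. Integrate ∫(-5*t*exp(2*t)/4) dt by parts with u = t, dv = (-5*exp(2*t)/4) dt, so v = -5*exp(2*t)/8: now 5*t**2*exp(2*t)/8 - 5*t*exp(2*t)/8 + ∫(5*exp(2*t)/8) dt.
Step 3. Evaluate the standard form: now 5*t**2*exp(2*t)/8 - 5*t*exp(2*t)/8 + 5*exp(2*t)/16.
Answer: 5*t**2*exp(2*t)/8 - 5*t*exp(2*t)/8 + 5*exp(2*t)/16.


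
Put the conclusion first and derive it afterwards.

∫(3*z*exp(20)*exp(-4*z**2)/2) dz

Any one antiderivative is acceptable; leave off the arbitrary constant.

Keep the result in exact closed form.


The answer is -3*exp(20 - 4*z**2)/16.
Step 1. Substitute u = z**2 - 5, turning ∫(3*z*exp(20)*exp(-4*z**2)/2) dz into ∫(3*exp(-4*u)/4) du: now ∫(3*exp(-4*u)/4) du.
Step 2. Evaluate the standard form: now -3*exp(-4*u)/16.
Step 3. Substitute back u = z**2 - 5: now -3*exp(20 - 4*z**2)/16.
Answer: -3*exp(20 - 4*z**2)/16.


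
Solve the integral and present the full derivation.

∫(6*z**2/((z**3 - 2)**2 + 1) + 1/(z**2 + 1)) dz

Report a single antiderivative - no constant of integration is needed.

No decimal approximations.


Step 1. Rewrite: now ∫(6*z**2/((z**3 - 2)**2 + 1)) dz + ∫(1/(z**2 + 1)) dz.
Step 2. Evaluate the standard form: now atan(z) + ∫(6*z**2/((z**3 - 2)**2 + 1)) dz.
Step 3. Substitute u = z**3 - 2, turning ∫(6*z**2/((z**3 - 2)**2 + 1)) dz into ∫(2/(u**2 + 1)) du: now atan(z) + ∫(2/(u**2 + 1)) du.
Step 4. Evaluate the standard form: now 2*atan(u) + atan(z).
Step 5. Substitute back u = z**3 - 2: now atan(z) + 2*atan(z**3 - 2).
Answer: atan(z) + 2*atan(z**3 - 2).


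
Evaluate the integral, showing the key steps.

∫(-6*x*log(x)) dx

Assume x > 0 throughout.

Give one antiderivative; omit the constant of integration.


Step 1. Integrate ∫(-6*x*log(x)) dx by parts with u = log(x), dv = (-6*x) dx, so v = -3*x**2 [assuming x > 0]: now -3*x**2*log(x) + ∫(3*x) dx.
Step 2. Evaluate the standard form: now -3*x**2*log(x) + 3*x**2/2.
Answer: -3*x**2*log(x) + 3*x**2/2.


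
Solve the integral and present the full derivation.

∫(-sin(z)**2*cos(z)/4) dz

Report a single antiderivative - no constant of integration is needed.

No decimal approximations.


Step 1. Substitute u = sin(z), turning ∫(-sin(z)**2*cos(z)/4) dz into ∫(-u**2/4) du: now ∫(-u**2/4) du.
Step 2. Evaluate the standard form: now -u**3/12.
Step 3. Substitute back u = sin(z): now -sin(z)**3/12.
Answer: -sin(z)**3/12.


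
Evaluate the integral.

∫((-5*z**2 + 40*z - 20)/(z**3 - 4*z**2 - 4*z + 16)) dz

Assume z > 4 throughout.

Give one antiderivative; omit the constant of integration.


Answer: 5*log(z - 4) - 5*log(z - 2) - 5*log(z + 2).


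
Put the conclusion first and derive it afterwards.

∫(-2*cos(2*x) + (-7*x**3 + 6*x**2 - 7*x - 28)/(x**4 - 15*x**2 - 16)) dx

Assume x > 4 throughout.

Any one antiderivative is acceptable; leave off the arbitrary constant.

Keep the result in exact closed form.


The answer is -3*log(x - 4) - 4*log(x + 4) - sin(2*x) + 2*atan(x).
Step 1. Rewrite: now ∫((-7*x**3 + 6*x**2 - 7*x - 28)/(x**4 - 15*x**2 - 16)) dx + ∫(-2*cos(2*x)) dx.
Step 2. Evaluate the standard form: now -sin(2*x) + ∫((-7*x**3 + 6*x**2 - 7*x - 28)/(x**4 - 15*x**2 - 16)) dx.
Step 3. Decompose ∫((-7*x**3 + 6*x**2 - 7*x - 28)/(x**4 - 15*x**2 - 16)) dx by partial fractions, (-7*x**3 + 6*x**2 - 7*x - 28)/(x**4 - 15*x**2 - 16) = 2/(x**2 + 1) - 4/(x + 4) - 3/(x - 4): now -sin(2*x) + ∫(-3/(x - 4)) dx + ∫(-4/(x + 4)) dx + ∫(2/(x**2 + 1)) dx.
Step 4. Evaluate the standard form [assuming x > -4]: now -4*log(x + 4) - sin(2*x) + ∫(-3/(x - 4)) dx + ∫(2/(x**2 + 1)) dx.
Step 5. Evaluate the standard form [assuming x > 4]: now -3*log(x - 4) - 4*log(x + 4) - sin(2*x) + ∫(2/(x**2 + 1)) dx.
Step 6. Evaluate the standard form: now -3*log(x - 4) - 4*log(x + 4) - sin(2*x) + 2*atan(x).
Answer: -3*log(x - 4) - 4*log(x + 4) - sin(2*x) + 2*atan(x).


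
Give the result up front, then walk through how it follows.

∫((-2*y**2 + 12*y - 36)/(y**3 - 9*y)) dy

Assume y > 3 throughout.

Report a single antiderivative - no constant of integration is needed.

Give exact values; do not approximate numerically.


The answer is 4*log(y) - log(y - 3) - 5*log(y + 3).
Step 1. Decompose ∫((-2*y**2 + 12*y - 36)/(y**3 - 9*y)) dy by partial fractions, (-2*y**2 + 12*y - 36)/(y**3 - 9*y) = -5/(y + 3) - 1/(y - 3) + 4/y: now ∫(4/y) dy + ∫(-1/(y - 3)) dy + ∫(-5/(y + 3)) dy.
Step 2. Evaluate the standard form [assuming y > 0]: now 4*log(y) + ∫(-1/(y - 3)) dy + ∫(-5/(y + 3)) dy.
Step 3. Evaluate the standard form [assuming y > -3]: now 4*log(y) - 5*log(y + 3) + ∫(-1/(y - 3)) dy.
Step 4. Evaluate the standard form [assuming y > 3]: now 4*log(y) - log(y - 3) - 5*log(y + 3).
Answer: 4*log(y) - log(y - 3) - 5*log(y + 3).


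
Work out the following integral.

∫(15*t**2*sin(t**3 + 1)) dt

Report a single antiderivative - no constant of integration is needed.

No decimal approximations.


Answer: -5*cos(t**3 + 1).


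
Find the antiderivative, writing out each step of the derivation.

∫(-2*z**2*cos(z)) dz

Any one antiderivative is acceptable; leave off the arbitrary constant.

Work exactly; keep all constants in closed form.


Step 1. Integrate ∫(-2*z**2*cos(z)) dz by parts with u = z**2, dv = (-2*cos(z)) dz, so v = -2*sin(z): now -2*z**2*sin(z) + ∫(4*z*sin(z)) dz.
Step 2. Integrate ∫(4*z*sin(z)) dz by parts with u = z, dv = (4*sin(z)) dz, so v = -4*cos(z): now -2*z**2*sin(z) - 4*z*cos(z) + ∫(4*cos(z)) dz.
Step 3. Evaluate the standard form: now -2*z**2*sin(z) - 4*z*cos(z) + 4*sin(z).
Answer: -2*z**2*sin(z) - 4*z*cos(z) + 4*sin(z).


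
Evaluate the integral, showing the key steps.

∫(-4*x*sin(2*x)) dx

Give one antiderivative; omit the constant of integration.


Step 1. Integrate ∫(-4*x*sin(2*x)) dx by parts with u = x, dv = (-4*sin(2*x)) dx, so v = 2*cos(2*x): now 2*x*cos(2*x) + ∫(-2*cos(2*x)) dx.
Step 2. Evaluate the standard form: now 2*x*cos(2*x) - sin(2*x).
Answer: 2*x*cos(2*x) - sin(2*x).


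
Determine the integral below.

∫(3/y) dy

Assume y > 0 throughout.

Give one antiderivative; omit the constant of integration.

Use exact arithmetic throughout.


Answer: 3*log(y).


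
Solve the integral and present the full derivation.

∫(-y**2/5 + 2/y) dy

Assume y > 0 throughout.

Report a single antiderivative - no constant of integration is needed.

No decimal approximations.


Step 1. Rewrite: now ∫(2/y) dy + ∫(-y**2/5) dy.
Step 2. Evaluate the standard form [assuming y > 0]: now 2*log(y) + ∫(-y**2/5) dy.
Step 3. Evaluate the standard form: now -y**3/15 + 2*log(y).
Answer: -y**3/15 + 2*log(y).


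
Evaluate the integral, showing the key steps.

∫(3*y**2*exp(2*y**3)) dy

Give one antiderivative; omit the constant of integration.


Step 1. Substitute u = y**3, turning ∫(3*y**2*exp(2*y**3)) dy into ∫(exp(2*u)) du: now ∫(exp(2*u)) du.
Step 2. Evaluate the standard form: now exp(2*u)/2.
Step 3. Substitute back u = y**3: now exp(2*y**3)/2.
Answer: exp(2*y**3)/2.


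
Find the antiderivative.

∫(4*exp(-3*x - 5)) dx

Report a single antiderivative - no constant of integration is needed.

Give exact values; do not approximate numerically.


Answer: -4*exp(-3*x - 5)/3.


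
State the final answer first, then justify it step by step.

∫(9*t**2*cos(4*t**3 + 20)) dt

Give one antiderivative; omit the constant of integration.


The answer is 3*sin(4*t**3 + 20)/4.
Step 1. Substitute u = t**3 + 5, turning ∫(9*t**2*cos(4*t**3 + 20)) dt into ∫(3*cos(4*u)) du: now ∫(3*cos(4*u)) du.
Step 2. Evaluate the standard form: now 3*sin(4*u)/4.
Step 3. Substitute back u = t**3 + 5: now 3*sin(4*t**3 + 20)/4.
Answer: 3*sin(4*t**3 + 20)/4.


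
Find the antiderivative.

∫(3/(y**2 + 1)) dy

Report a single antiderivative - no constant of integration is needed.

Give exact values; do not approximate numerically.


Answer: 3*atan(y).


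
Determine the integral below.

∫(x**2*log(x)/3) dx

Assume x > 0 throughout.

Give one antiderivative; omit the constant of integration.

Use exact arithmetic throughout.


Answer: x**3*log(x)/9 - x**3/27.


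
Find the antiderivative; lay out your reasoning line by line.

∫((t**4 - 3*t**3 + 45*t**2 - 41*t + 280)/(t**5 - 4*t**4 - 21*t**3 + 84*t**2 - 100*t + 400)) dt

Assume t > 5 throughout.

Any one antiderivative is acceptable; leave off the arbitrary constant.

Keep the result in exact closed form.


Step 1. Decompose ∫((t**4 - 3*t**3 + 45*t**2 - 41*t + 280)/(t**5 - 4*t**4 - 21*t**3 + 84*t**2 - 100*t + 400)) dt by partial fractions, (t**4 - 3*t**3 + 45*t**2 - 41*t + 280)/(t**5 - 4*t**4 - 21*t**3 + 84*t**2 - 100*t + 400) = 1/(t**2 + 4) + 1/(t + 5) - 5/(t - 4) + 5/(t - 5): now ∫(5/(t - 5)) dt + ∫(-5/(t - 4)) dt + ∫(1/(t + 5)) dt + ∫(1/(t**2 + 4)) dt.
Step 2. Evaluate the standard form [assuming t > 4]: now -5*log(t - 4) + ∫(5/(t - 5)) dt + ∫(1/(t + 5)) dt + ∫(1/(t**2 + 4)) dt.
Step 3. Evaluate the standard form [assuming t > -5]: now -5*log(t - 4) + log(t + 5) + ∫(5/(t - 5)) dt + ∫(1/(t**2 + 4)) dt.
Step 4. Evaluate the standard form [assuming t > 5]: now 5*log(t - 5) - 5*log(t - 4) + log(t + 5) + ∫(1/(t**2 + 4)) dt.
Step 5. Evaluate the standard form: now 5*log(t - 5) - 5*log(t - 4) + log(t + 5) + atan(t/2)/2.
Answer: 5*log(t - 5) - 5*log(t - 4) + log(t + 5) + atan(t/2)/2.


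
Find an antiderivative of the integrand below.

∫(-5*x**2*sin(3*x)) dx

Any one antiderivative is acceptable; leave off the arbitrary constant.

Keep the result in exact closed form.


Answer: 5*x**2*cos(3*x)/3 - 10*x*sin(3*x)/9 - 10*cos(3*x)/27.


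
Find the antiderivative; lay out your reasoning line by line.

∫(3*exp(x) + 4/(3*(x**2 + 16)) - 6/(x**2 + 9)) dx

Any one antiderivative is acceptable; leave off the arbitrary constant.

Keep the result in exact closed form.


Step 1. Rewrite: now ∫(-6/(x**2 + 9)) dx + ∫(4/(3*(x**2 + 16))) dx + ∫(3*exp(x)) dx.
Step 2. Evaluate the standard form: now -2*atan(x/3) + ∫(4/(3*(x**2 + 16))) dx + ∫(3*exp(x)) dx.
Step 3. Evaluate the standard form: now 3*exp(x) - 2*atan(x/3) + ∫(4/(3*(x**2 + 16))) dx.
Step 4. Evaluate the standard form: now 3*exp(x) + atan(x/4)/3 - 2*atan(x/3).
Answer: 3*exp(x) + atan(x/4)/3 - 2*atan(x/3).


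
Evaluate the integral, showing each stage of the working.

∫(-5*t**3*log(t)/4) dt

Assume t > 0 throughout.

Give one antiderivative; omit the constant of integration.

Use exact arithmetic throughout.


Step 1. Integrate ∫(-5*t**3*log(t)/4) dt by parts with u = log(t), dv = (-5*t**3/4) dt, so v = -5*t**4/16 [assuming t > 0]: now -5*t**4*log(t)/16 + ∫(5*t**3/16) dt.
Step 2. Evaluate the standard form: now -5*t**4*log(t)/16 + 5*t**4/64.
Answer: -5*t**4*log(t)/16 + 5*t**4/64.


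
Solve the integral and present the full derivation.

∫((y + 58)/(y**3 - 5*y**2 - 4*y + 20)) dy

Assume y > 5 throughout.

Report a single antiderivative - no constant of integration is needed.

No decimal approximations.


Step 1. Decompose ∫((y + 58)/(y**3 - 5*y**2 - 4*y + 20)) dy by partial fractions, (y + 58)/(y**3 - 5*y**2 - 4*y + 20) = 2/(y + 2) - 5/(y - 2) + 3/(y - 5): now ∫(3/(y - 5)) dy + ∫(-5/(y - 2)) dy + ∫(2/(y + 2)) dy.
Step 2. Evaluate the standard form [assuming y > -2]: now 2*log(y + 2) + ∫(3/(y - 5)) dy + ∫(-5/(y - 2)) dy.
Step 3. Evaluate the standard form [assuming y > 5]: now 3*log(y - 5) + 2*log(y + 2) + ∫(-5/(y - 2)) dy.
Step 4. Evaluate the standard form [assuming y > 2]: now 3*log(y - 5) - 5*log(y - 2) + 2*log(y + 2).
Answer: 3*log(y - 5) - 5*log(y - 2) + 2*log(y + 2).


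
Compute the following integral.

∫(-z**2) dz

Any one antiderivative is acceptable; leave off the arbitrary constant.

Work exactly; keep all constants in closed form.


Answer: -z**3/3.


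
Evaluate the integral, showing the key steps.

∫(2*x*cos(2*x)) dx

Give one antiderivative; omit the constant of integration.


Step 1. Integrate ∫(2*x*cos(2*x)) dx by parts with u = x, dv = (2*cos(2*x)) dx, so v = sin(2*x): now x*sin(2*x) + ∫(-sin(2*x)) dx.
Step 2. Evaluate the standard form: now x*sin(2*x) + cos(2*x)/2.
Answer: x*sin(2*x) + cos(2*x)/2.


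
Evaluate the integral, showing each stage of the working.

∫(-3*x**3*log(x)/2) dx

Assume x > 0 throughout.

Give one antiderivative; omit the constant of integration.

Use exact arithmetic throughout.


Step 1. Integrate ∫(-3*x**3*log(x)/2) dx by parts with u = log(x), dv = (-3*x**3/2) dx, so v = -3*x**4/8 [assuming x > 0]: now -3*x**4*log(x)/8 + ∫(3*x**3/8) dx.
Step 2. Evaluate the standard form: now -3*x**4*log(x)/8 + 3*x**4/32.
Answer: -3*x**4*log(x)/8 + 3*x**4/32.


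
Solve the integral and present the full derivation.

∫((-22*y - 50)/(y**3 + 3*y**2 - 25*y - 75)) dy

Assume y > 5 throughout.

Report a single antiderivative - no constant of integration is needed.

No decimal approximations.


Step 1. Decompose ∫((-22*y - 50)/(y**3 + 3*y**2 - 25*y - 75)) dy by partial fractions, (-22*y - 50)/(y**3 + 3*y**2 - 25*y - 75) = 3/(y + 5) - 1/(y + 3) - 2/(y - 5): now ∫(-2/(y - 5)) dy + ∫(-1/(y + 3)) dy + ∫(3/(y + 5)) dy.
Step 2. Evaluate the standard form [assuming y > -3]: now -log(y + 3) + ∫(-2/(y - 5)) dy + ∫(3/(y + 5)) dy.
Step 3. Evaluate the standard form [assuming y > -5]: now -log(y + 3) + 3*log(y + 5) + ∫(-2/(y - 5)) dy.
Step 4. Evaluate the standard form [assuming y > 5]: now -2*log(y - 5) - log(y + 3) + 3*log(y + 5).
Answer: -2*log(y - 5) - log(y + 3) + 3*log(y + 5).


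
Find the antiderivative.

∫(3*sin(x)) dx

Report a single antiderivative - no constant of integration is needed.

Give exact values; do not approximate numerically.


Answer: -3*cos(x).


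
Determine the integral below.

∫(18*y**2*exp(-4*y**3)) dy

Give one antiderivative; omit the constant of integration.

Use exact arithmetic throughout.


Answer: -3*exp(-4*y**3)/2.


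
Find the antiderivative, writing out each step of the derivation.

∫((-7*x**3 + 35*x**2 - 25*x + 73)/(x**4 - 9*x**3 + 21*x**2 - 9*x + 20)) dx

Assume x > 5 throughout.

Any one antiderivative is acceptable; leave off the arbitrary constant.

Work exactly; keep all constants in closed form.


Step 1. Decompose ∫((-7*x**3 + 35*x**2 - 25*x + 73)/(x**4 - 9*x**3 + 21*x**2 - 9*x + 20)) dx by partial fractions, (-7*x**3 + 35*x**2 - 25*x + 73)/(x**4 - 9*x**3 + 21*x**2 - 9*x + 20) = 2/(x**2 + 1) - 5/(x - 4) - 2/(x - 5): now ∫(-2/(x - 5)) dx + ∫(-5/(x - 4)) dx + ∫(2/(x**2 + 1)) dx.
Step 2. Evaluate the standard form [assuming x > 4]: now -5*log(x - 4) + ∫(-2/(x - 5)) dx + ∫(2/(x**2 + 1)) dx.
Step 3. Evaluate the standard form [assuming x > 5]: now -2*log(x - 5) - 5*log(x - 4) + ∫(2/(x**2 + 1)) dx.
Step 4. Evaluate the standard form: now -2*log(x - 5) - 5*log(x - 4) + 2*atan(x).
Answer: -2*log(x - 5) - 5*log(x - 4) + 2*atan(x).


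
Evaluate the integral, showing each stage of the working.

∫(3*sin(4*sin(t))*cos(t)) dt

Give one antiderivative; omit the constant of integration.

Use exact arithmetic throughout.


Step 1. Substitute u = sin(t), turning ∫(3*sin(4*sin(t))*cos(t)) dt into ∫(3*sin(4*u)) du: now ∫(3*sin(4*u)) du.
Step 2. Evaluate the standard form: now -3*cos(4*u)/4.
Step 3. Substitute back u = sin(t): now -3*cos(4*sin(t))/4.
Answer: -3*cos(4*sin(t))/4.


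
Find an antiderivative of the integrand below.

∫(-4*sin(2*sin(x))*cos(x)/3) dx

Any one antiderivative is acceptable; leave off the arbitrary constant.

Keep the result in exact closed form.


Answer: 2*cos(2*sin(x))/3.


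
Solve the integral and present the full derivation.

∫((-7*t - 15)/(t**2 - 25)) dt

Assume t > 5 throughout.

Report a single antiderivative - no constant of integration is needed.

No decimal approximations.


Step 1. Decompose ∫((-7*t - 15)/(t**2 - 25)) dt by partial fractions, (-7*t - 15)/(t**2 - 25) = -2/(t + 5) - 5/(t - 5): now ∫(-5/(t - 5)) dt + ∫(-2/(t + 5)) dt.
Step 2. Evaluate the standard form [assuming t > 5]: now -5*log(t - 5) + ∫(-2/(t + 5)) dt.
Step 3. Evaluate the standard form [assuming t > -5]: now -5*log(t - 5) - 2*log(t + 5).
Answer: -5*log(t - 5) - 2*log(t + 5).


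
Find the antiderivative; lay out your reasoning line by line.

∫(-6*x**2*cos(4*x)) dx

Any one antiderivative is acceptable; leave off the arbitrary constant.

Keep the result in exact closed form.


Step 1. Integrate ∫(-6*x**2*cos(4*x)) dx by parts with u = x**2, dv = (-6*cos(4*x)) dx, so v = -3*sin(4*x)/2: now -3*x**2*sin(4*x)/2 + ∫(3*x*sin(4*x)) dx.
Step 2. Integrate ∫(3*x*sin(4*x)) dx by parts with u = x, dv = (3*sin(4*x)) dx, so v = -3*cos(4*x)/4: now -3*x**2*sin(4*x)/2 - 3*x*cos(4*x)/4 + ∫(3*cos(4*x)/4) dx.
Step 3. Evaluate the standard form: now -3*x**2*sin(4*x)/2 - 3*x*cos(4*x)/4 + 3*sin(4*x)/16.
Answer: -3*x**2*sin(4*x)/2 - 3*x*cos(4*x)/4 + 3*sin(4*x)/16.


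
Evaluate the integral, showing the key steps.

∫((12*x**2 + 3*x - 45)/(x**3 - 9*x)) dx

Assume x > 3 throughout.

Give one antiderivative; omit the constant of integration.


Step 1. Decompose ∫((12*x**2 + 3*x - 45)/(x**3 - 9*x)) dx by partial fractions, (12*x**2 + 3*x - 45)/(x**3 - 9*x) = 3/(x + 3) + 4/(x - 3) + 5/x: now ∫(5/x) dx + ∫(4/(x - 3)) dx + ∫(3/(x + 3)) dx.
Step 2. Evaluate the standard form [assuming x > -3]: now 3*log(x + 3) + ∫(5/x) dx + ∫(4/(x - 3)) dx.
Step 3. Evaluate the standard form [assuming x > 0]: now 5*log(x) + 3*log(x + 3) + ∫(4/(x - 3)) dx.
Step 4. Evaluate the standard form [assuming x > 3]: now 5*log(x) + 4*log(x - 3) + 3*log(x + 3).
Answer: 5*log(x) + 4*log(x - 3) + 3*log(x + 3).


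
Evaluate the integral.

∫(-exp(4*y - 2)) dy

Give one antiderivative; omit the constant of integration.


Answer: -exp(4*y - 2)/4.


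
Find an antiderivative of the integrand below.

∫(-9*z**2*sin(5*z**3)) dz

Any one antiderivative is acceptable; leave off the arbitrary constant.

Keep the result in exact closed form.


Answer: 3*cos(5*z**3)/5.


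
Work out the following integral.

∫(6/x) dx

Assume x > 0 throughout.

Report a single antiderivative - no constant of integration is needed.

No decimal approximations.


Answer: 6*log(x).


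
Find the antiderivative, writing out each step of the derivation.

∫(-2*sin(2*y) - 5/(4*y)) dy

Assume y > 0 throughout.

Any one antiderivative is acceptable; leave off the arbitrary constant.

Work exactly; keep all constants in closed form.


Step 1. Rewrite: now ∫(-5/(4*y)) dy + ∫(-2*sin(2*y)) dy.
Step 2. Evaluate the standard form: now cos(2*y) + ∫(-5/(4*y)) dy.
Step 3. Evaluate the standard form [assuming y > 0]: now -5*log(y)/4 + cos(2*y).
Answer: -5*log(y)/4 + cos(2*y).


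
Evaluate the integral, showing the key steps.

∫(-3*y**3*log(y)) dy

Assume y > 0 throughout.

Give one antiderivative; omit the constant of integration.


Step 1. Integrate ∫(-3*y**3*log(y)) dy by parts with u = log(y), dv = (-3*y**3) dy, so v = -3*y**4/4 [assuming y > 0]: now -3*y**4*log(y)/4 + ∫(3*y**3/4) dy.
Step 2. Evaluate the standard form: now -3*y**4*log(y)/4 + 3*y**4/16.
Answer: -3*y**4*log(y)/4 + 3*y**4/16.


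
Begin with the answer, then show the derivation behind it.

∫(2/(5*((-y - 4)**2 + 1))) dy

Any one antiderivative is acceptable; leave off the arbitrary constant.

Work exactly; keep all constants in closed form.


The answer is 2*atan(y + 4)/5.
Step 1. Substitute u = -y - 4, turning ∫(2/(5*((-y - 4)**2 + 1))) dy into ∫(-2/(5*(u**2 + 1))) du: now ∫(-2/(5*(u**2 + 1))) du.
Step 2. Evaluate the standard form: now -2*atan(u)/5.
Step 3. Substitute back u = -y - 4: now 2*atan(y + 4)/5.
Answer: 2*atan(y + 4)/5.


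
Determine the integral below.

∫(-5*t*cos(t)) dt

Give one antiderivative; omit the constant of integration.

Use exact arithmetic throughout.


Answer: -5*t*sin(t) - 5*cos(t).


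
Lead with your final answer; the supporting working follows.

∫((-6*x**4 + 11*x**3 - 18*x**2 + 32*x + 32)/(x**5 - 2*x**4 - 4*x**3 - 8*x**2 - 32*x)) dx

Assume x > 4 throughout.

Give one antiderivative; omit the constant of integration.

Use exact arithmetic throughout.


The answer is -log(x) - 2*log(x - 4) - 3*log(x + 2) + atan(x/2)/2.
Step 1. Decompose ∫((-6*x**4 + 11*x**3 - 18*x**2 + 32*x + 32)/(x**5 - 2*x**4 - 4*x**3 - 8*x**2 - 32*x)) dx by partial fractions, (-6*x**4 + 11*x**3 - 18*x**2 + 32*x + 32)/(x**5 - 2*x**4 - 4*x**3 - 8*x**2 - 32*x) = 1/(x**2 + 4) - 3/(x + 2) - 2/(x - 4) - 1/x: now ∫(-1/x) dx + ∫(-2/(x - 4)) dx + ∫(-3/(x + 2)) dx + ∫(1/(x**2 + 4)) dx.
Step 2. Evaluate the standard form [assuming x > 0]: now -log(x) + ∫(-2/(x - 4)) dx + ∫(-3/(x + 2)) dx + ∫(1/(x**2 + 4)) dx.
Step 3. Evaluate the standard form [assuming x > 4]: now -log(x) - 2*log(x - 4) + ∫(-3/(x + 2)) dx + ∫(1/(x**2 + 4)) dx.
Step 4. Evaluate the standard form [assuming x > -2]: now -log(x) - 2*log(x - 4) - 3*log(x + 2) + ∫(1/(x**2 + 4)) dx.
Step 5. Evaluate the standard form: now -log(x) - 2*log(x - 4) - 3*log(x + 2) + atan(x/2)/2.
Answer: -log(x) - 2*log(x - 4) - 3*log(x + 2) + atan(x/2)/2.


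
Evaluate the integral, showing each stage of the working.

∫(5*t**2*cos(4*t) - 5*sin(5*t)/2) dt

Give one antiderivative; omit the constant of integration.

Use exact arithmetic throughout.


Step 1. Rewrite: now ∫(5*t**2*cos(4*t)) dt + ∫(-5*sin(5*t)/2) dt.
Step 2. Integrate ∫(5*t**2*cos(4*t)) dt by parts with u = t**2, dv = (5*cos(4*t)) dt, so v = 5*sin(4*t)/4: now 5*t**2*sin(4*t)/4 + ∫(-5*t*sin(4*t)/2) dt + ∫(-5*sin(5*t)/2) dt.
Step 3. Integrate ∫(-5*t*sin(4*t)/2) dt by parts with u = t, dv = (-5*sin(4*t)/2) dt, so v = 5*cos(4*t)/8: now 5*t**2*sin(4*t)/4 + 5*t*cos(4*t)/8 + ∫(-5*sin(5*t)/2) dt + ∫(-5*cos(4*t)/8) dt.
Step 4. Evaluate the standard form: now 5*t**2*sin(4*t)/4 + 5*t*cos(4*t)/8 - 5*sin(4*t)/32 + ∫(-5*sin(5*t)/2) dt.
Step 5. Evaluate the standard form: now 5*t**2*sin(4*t)/4 + 5*t*cos(4*t)/8 - 5*sin(4*t)/32 + cos(5*t)/2.
Answer: 5*t**2*sin(4*t)/4 + 5*t*cos(4*t)/8 - 5*sin(4*t)/32 + cos(5*t)/2.


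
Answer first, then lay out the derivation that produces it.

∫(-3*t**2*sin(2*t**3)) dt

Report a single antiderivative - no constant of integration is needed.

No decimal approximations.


The answer is cos(2*t**3)/2.
Step 1. Substitute u = t**3, turning ∫(-3*t**2*sin(2*t**3)) dt into ∫(-sin(2*u)) du: now ∫(-sin(2*u)) du.
Step 2. Evaluate the standard form: now cos(2*u)/2.
Step 3. Substitute back u = t**3: now cos(2*t**3)/2.
Answer: cos(2*t**3)/2.


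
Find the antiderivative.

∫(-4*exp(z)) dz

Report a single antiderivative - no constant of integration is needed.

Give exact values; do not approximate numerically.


Answer: -4*exp(z).


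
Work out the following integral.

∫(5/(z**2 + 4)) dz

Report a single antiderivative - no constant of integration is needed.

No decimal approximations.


Answer: 5*atan(z/2)/2.


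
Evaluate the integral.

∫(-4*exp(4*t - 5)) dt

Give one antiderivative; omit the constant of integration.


Answer: -exp(4*t - 5).


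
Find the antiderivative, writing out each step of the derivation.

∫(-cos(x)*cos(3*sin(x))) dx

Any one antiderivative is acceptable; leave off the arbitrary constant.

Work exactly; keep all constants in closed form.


Step 1. Substitute u = sin(x), turning ∫(-cos(x)*cos(3*sin(x))) dx into ∫(-cos(3*u)) du: now ∫(-cos(3*u)) du.
Step 2. Evaluate the standard form: now -sin(3*u)/3.
Step 3. Substitute back u = sin(x): now -sin(3*sin(x))/3.
Answer: -sin(3*sin(x))/3.


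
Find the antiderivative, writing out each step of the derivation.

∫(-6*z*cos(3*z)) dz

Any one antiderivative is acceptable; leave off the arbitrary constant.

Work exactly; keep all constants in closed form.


Step 1. Integrate ∫(-6*z*cos(3*z)) dz by parts with u = z, dv = (-6*cos(3*z)) dz, so v = -2*sin(3*z): now -2*z*sin(3*z) + ∫(2*sin(3*z)) dz.
Step 2. Evaluate the standard form: now -2*z*sin(3*z) - 2*cos(3*z)/3.
Answer: -2*z*sin(3*z) - 2*cos(3*z)/3.


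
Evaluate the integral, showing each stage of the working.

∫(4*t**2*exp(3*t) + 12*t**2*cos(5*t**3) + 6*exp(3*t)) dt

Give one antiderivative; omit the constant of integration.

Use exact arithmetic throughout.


Step 1. Rewrite: now ∫(4*t**2*exp(3*t)) dt + ∫(12*t**2*cos(5*t**3)) dt + ∫(6*exp(3*t)) dt.
Step 2. Evaluate the standard form: now 2*exp(3*t) + ∫(4*t**2*exp(3*t)) dt + ∫(12*t**2*cos(5*t**3)) dt.
Step 3. Substitute u = t**3, turning ∫(12*t**2*cos(5*t**3)) dt into ∫(4*cos(5*u)) du: now 2*exp(3*t) + ∫(4*t**2*exp(3*t)) dt + ∫(4*cos(5*u)) du.
Step 4. Evaluate the standard form: now 2*exp(3*t) + 4*sin(5*u)/5 + ∫(4*t**2*exp(3*t)) dt.
Step 5. Substitute back u = t**3: now 2*exp(3*t) + 4*sin(5*t**3)/5 + ∫(4*t**2*exp(3*t)) dt.
Step 6. Integrate ∫(4*t**2*exp(3*t)) dt by parts with u = t**2, dv = (4*exp(3*t)) dt, so v = 4*exp(3*t)/3: now 4*t**2*exp(3*t)/3 + 2*exp(3*t) + 4*sin(5*t**3)/5 + ∫(-8*t*exp(3*t)/3) dt.
Step 7. Integrate ∫(-8*t*exp(3*t)/3) dt by parts with u = t, dv = (-8*exp(3*t)/3) dt, so v = -8*exp(3*t)/9: now 4*t**2*exp(3*t)/3 - 8*t*exp(3*t)/9 + 2*exp(3*t) + 4*sin(5*t**3)/5 + ∫(8*exp(3*t)/9) dt.
Step 8. Evaluate the standard form: now 4*t**2*exp(3*t)/3 - 8*t*exp(3*t)/9 + 62*exp(3*t)/27 + 4*sin(5*t**3)/5.
Answer: 4*t**2*exp(3*t)/3 - 8*t*exp(3*t)/9 + 62*exp(3*t)/27 + 4*sin(5*t**3)/5.


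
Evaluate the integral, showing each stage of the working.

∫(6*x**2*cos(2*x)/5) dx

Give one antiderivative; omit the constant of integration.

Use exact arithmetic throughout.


Step 1. Integrate ∫(6*x**2*cos(2*x)/5) dx by parts with u = x**2, dv = (6*cos(2*x)/5) dx, so v = 3*sin(2*x)/5: now 3*x**2*sin(2*x)/5 + ∫(-6*x*sin(2*x)/5) dx.
Step 2. Integrate ∫(-6*x*sin(2*x)/5) dx by parts with u = x, dv = (-6*sin(2*x)/5) dx, so v = 3*cos(2*x)/5: now 3*x**2*sin(2*x)/5 + 3*x*cos(2*x)/5 + ∫(-3*cos(2*x)/5) dx.
Step 3. Evaluate the standard form: now 3*x**2*sin(2*x)/5 + 3*x*cos(2*x)/5 - 3*sin(2*x)/10.
Answer: 3*x**2*sin(2*x)/5 + 3*x*cos(2*x)/5 - 3*sin(2*x)/10.


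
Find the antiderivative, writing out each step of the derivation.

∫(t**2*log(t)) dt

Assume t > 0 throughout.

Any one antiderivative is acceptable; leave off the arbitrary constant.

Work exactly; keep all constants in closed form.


Step 1. Integrate ∫(t**2*log(t)) dt by parts with u = log(t), dv = (t**2) dt, so v = t**3/3 [assuming t > 0]: now t**3*log(t)/3 + ∫(-t**2/3) dt.
Step 2. Evaluate the standard form: now t**3*log(t)/3 - t**3/9.
Answer: t**3*log(t)/3 - t**3/9.


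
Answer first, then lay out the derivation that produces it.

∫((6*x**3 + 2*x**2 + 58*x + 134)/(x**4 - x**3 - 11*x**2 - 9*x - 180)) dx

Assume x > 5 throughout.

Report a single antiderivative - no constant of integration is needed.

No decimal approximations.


The answer is 4*log(x - 5) + 2*log(x + 4) - 4*atan(x/3)/3.
Step 1. Decompose ∫((6*x**3 + 2*x**2 + 58*x + 134)/(x**4 - x**3 - 11*x**2 - 9*x - 180)) dx by partial fractions, (6*x**3 + 2*x**2 + 58*x + 134)/(x**4 - x**3 - 11*x**2 - 9*x - 180) = -4/(x**2 + 9) + 2/(x + 4) + 4/(x - 5): now ∫(4/(x - 5)) dx + ∫(2/(x + 4)) dx + ∫(-4/(x**2 + 9)) dx.
Step 2. Evaluate the standard form [assuming x > 5]: now 4*log(x - 5) + ∫(2/(x + 4)) dx + ∫(-4/(x**2 + 9)) dx.
Step 3. Evaluate the standard form [assuming x > -4]: now 4*log(x - 5) + 2*log(x + 4) + ∫(-4/(x**2 + 9)) dx.
Step 4. Evaluate the standard form: now 4*log(x - 5) + 2*log(x + 4) - 4*atan(x/3)/3.
Answer: 4*log(x - 5) + 2*log(x + 4) - 4*atan(x/3)/3.


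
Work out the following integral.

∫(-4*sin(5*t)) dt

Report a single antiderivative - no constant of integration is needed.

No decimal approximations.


Answer: 4*cos(5*t)/5.


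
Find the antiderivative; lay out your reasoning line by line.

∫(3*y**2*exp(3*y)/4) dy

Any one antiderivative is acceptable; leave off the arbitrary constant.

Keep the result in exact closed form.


Step 1. Integrate ∫(3*y**2*exp(3*y)/4) dy by parts with u = y**2, dv = (3*exp(3*y)/4) dy, so v = exp(3*y)/4: now y**2*exp(3*y)/4 + ∫(-y*exp(3*y)/2) dy.
Step 2. Integrate ∫(-y*exp(3*y)/2) dy by parts with u = y, dv = (-exp(3*y)/2) dy, so v = -exp(3*y)/6: now y**2*exp(3*y)/4 - y*exp(3*y)/6 + ∫(exp(3*y)/6) dy.
Step 3. Evaluate the standard form: now y**2*exp(3*y)/4 - y*exp(3*y)/6 + exp(3*y)/18.
Answer: y**2*exp(3*y)/4 - y*exp(3*y)/6 + exp(3*y)/18.


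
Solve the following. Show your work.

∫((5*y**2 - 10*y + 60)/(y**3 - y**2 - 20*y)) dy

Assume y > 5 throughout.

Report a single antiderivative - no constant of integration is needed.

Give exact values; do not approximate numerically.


Step 1. Decompose ∫((5*y**2 - 10*y + 60)/(y**3 - y**2 - 20*y)) dy by partial fractions, (5*y**2 - 10*y + 60)/(y**3 - y**2 - 20*y) = 5/(y + 4) + 3/(y - 5) - 3/y: now ∫(-3/y) dy + ∫(3/(y - 5)) dy + ∫(5/(y + 4)) dy.
Step 2. Evaluate the standard form [assuming y > 5]: now 3*log(y - 5) + ∫(-3/y) dy + ∫(5/(y + 4)) dy.
Step 3. Evaluate the standard form [assuming y > -4]: now 3*log(y - 5) + 5*log(y + 4) + ∫(-3/y) dy.
Step 4. Evaluate the standard form [assuming y > 0]: now -3*log(y) + 3*log(y - 5) + 5*log(y + 4).
Answer: -3*log(y) + 3*log(y - 5) + 5*log(y + 4).


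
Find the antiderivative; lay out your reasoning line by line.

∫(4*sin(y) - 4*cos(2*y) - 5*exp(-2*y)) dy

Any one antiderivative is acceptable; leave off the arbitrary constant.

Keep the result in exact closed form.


Step 1. Rewrite: now ∫(-5*exp(-2*y)) dy + ∫(4*sin(y)) dy + ∫(-4*cos(2*y)) dy.
Step 2. Evaluate the standard form: now ∫(4*sin(y)) dy + ∫(-4*cos(2*y)) dy + 5*exp(-2*y)/2.
Step 3. Evaluate the standard form: now -2*sin(2*y) + ∫(4*sin(y)) dy + 5*exp(-2*y)/2.
Step 4. Evaluate the standard form: now -2*sin(2*y) - 4*cos(y) + 5*exp(-2*y)/2.
Answer: -2*sin(2*y) - 4*cos(y) + 5*exp(-2*y)/2.


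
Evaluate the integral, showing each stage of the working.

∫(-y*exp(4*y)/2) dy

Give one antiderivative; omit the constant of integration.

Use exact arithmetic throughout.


Step 1. Integrate ∫(-y*exp(4*y)/2) dy by parts with u = y, dv = (-exp(4*y)/2) dy, so v = -exp(4*y)/8: now -y*exp(4*y)/8 + ∫(exp(4*y)/8) dy.
Step 2. Evaluate the standard form: now -y*exp(4*y)/8 + exp(4*y)/32.
Answer: -y*exp(4*y)/8 + exp(4*y)/32.


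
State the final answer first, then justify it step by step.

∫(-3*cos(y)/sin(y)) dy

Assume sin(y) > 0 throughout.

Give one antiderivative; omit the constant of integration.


The answer is -3*log(sin(y)).
Step 1. Substitute u = sin(y), turning ∫(-3*cos(y)/sin(y)) dy into ∫(-3/u) du: now ∫(-3/u) du.
Step 2. Evaluate the standard form [assuming u > 0]: now -3*log(u).
Step 3. Substitute back u = sin(y): now -3*log(sin(y)).
Answer: -3*log(sin(y)).


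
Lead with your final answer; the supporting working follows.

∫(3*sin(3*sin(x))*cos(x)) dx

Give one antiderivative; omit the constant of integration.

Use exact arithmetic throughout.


The answer is -cos(3*sin(x)).
Step 1. Substitute u = sin(x), turning ∫(3*sin(3*sin(x))*cos(x)) dx into ∫(3*sin(3*u)) du: now ∫(3*sin(3*u)) du.
Step 2. Evaluate the standard form: now -cos(3*u).
Step 3. Substitute back u = sin(x): now -cos(3*sin(x)).
Answer: -cos(3*sin(x)).


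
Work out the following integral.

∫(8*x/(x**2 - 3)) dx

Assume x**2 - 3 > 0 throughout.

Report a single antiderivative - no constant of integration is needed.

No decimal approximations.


Answer: 4*log(x**2 - 3).


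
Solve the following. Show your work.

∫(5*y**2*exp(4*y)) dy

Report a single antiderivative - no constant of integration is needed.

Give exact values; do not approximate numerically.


Step 1. Integrate ∫(5*y**2*exp(4*y)) dy by parts with u = y**2, dv = (5*exp(4*y)) dy, so v = 5*exp(4*y)/4: now 5*y**2*exp(4*y)/4 + ∫(-5*y*exp(4*y)/2) dy.
Step 2. Integrate ∫(-5*y*exp(4*y)/2) dy by parts with u = y, dv = (-5*exp(4*y)/2) dy, so v = -5*exp(4*y)/8: now 5*y**2*exp(4*y)/4 - 5*y*exp(4*y)/8 + ∫(5*exp(4*y)/8) dy.
Step 3. Evaluate the standard form: now 5*y**2*exp(4*y)/4 - 5*y*exp(4*y)/8 + 5*exp(4*y)/32.
Answer: 5*y**2*exp(4*y)/4 - 5*y*exp(4*y)/8 + 5*exp(4*y)/32.


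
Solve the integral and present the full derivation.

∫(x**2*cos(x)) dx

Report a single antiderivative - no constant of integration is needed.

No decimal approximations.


Step 1. Integrate ∫(x**2*cos(x)) dx by parts with u = x**2, dv = (cos(x)) dx, so v = sin(x): now x**2*sin(x) + ∫(-2*x*sin(x)) dx.
Step 2. Integrate ∫(-2*x*sin(x)) dx by parts with u = x, dv = (-2*sin(x)) dx, so v = 2*cos(x): now x**2*sin(x) + 2*x*cos(x) + ∫(-2*cos(x)) dx.
Step 3. Evaluate the standard form: now x**2*sin(x) + 2*x*cos(x) - 2*sin(x).
Answer: x**2*sin(x) + 2*x*cos(x) - 2*sin(x).


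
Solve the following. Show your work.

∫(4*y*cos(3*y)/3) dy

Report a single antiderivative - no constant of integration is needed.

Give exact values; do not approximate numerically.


Step 1. Integrate ∫(4*y*cos(3*y)/3) dy by parts with u = y, dv = (4*cos(3*y)/3) dy, so v = 4*sin(3*y)/9: now 4*y*sin(3*y)/9 + ∫(-4*sin(3*y)/9) dy.
Step 2. Evaluate the standard form: now 4*y*sin(3*y)/9 + 4*cos(3*y)/27.
Answer: 4*y*sin(3*y)/9 + 4*cos(3*y)/27.


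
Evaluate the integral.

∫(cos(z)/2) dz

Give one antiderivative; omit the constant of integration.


Answer: sin(z)/2.


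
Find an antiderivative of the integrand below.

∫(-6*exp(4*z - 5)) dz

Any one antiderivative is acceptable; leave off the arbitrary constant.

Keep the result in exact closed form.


Answer: -3*exp(4*z - 5)/2.


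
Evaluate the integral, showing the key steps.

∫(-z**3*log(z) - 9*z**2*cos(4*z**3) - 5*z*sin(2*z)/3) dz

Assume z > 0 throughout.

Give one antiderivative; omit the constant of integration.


Step 1. Rewrite: now ∫(-5*z*sin(2*z)/3) dz + ∫(-9*z**2*cos(4*z**3)) dz + ∫(-z**3*log(z)) dz.
Step 2. Integrate ∫(-5*z*sin(2*z)/3) dz by parts with u = z, dv = (-5*sin(2*z)/3) dz, so v = 5*cos(2*z)/6: now 5*z*cos(2*z)/6 + ∫(-9*z**2*cos(4*z**3)) dz + ∫(-z**3*log(z)) dz + ∫(-5*cos(2*z)/6) dz.
Step 3. Evaluate the standard form: now 5*z*cos(2*z)/6 - 5*sin(2*z)/12 + ∫(-9*z**2*cos(4*z**3)) dz + ∫(-z**3*log(z)) dz.
Step 4. Substitute u = z**3, turning ∫(-9*z**2*cos(4*z**3)) dz into ∫(-3*cos(4*u)) du: now 5*z*cos(2*z)/6 - 5*sin(2*z)/12 + ∫(-z**3*log(z)) dz + ∫(-3*cos(4*u)) du.
Step 5. Evaluate the standard form: now 5*z*cos(2*z)/6 - 3*sin(4*u)/4 - 5*sin(2*z)/12 + ∫(-z**3*log(z)) dz.
Step 6. Substitute back u = z**3: now 5*z*cos(2*z)/6 - 5*sin(2*z)/12 - 3*sin(4*z**3)/4 + ∫(-z**3*log(z)) dz.
Step 7. Integrate ∫(-z**3*log(z)) dz by parts with u = log(z), dv = (-z**3) dz, so v = -z**4/4 [assuming z > 0]: now -z**4*log(z)/4 + 5*z*cos(2*z)/6 - 5*sin(2*z)/12 - 3*sin(4*z**3)/4 + ∫(z**3/4) dz.
Step 8. Evaluate the standard form: now -z**4*log(z)/4 + z**4/16 + 5*z*cos(2*z)/6 - 5*sin(2*z)/12 - 3*sin(4*z**3)/4.
Answer: -z**4*log(z)/4 + z**4/16 + 5*z*cos(2*z)/6 - 5*sin(2*z)/12 - 3*sin(4*z**3)/4.


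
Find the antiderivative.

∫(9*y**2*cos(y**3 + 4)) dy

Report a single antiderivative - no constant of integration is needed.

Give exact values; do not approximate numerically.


Answer: 3*sin(y**3 + 4).


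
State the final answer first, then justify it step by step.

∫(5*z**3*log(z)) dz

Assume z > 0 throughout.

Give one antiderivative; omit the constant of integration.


The answer is 5*z**4*log(z)/4 - 5*z**4/16.
Step 1. Integrate ∫(5*z**3*log(z)) dz by parts with u = log(z), dv = (5*z**3) dz, so v = 5*z**4/4 [assuming z > 0]: now 5*z**4*log(z)/4 + ∫(-5*z**3/4) dz.
Step 2. Evaluate the standard form: now 5*z**4*log(z)/4 - 5*z**4/16.
Answer: 5*z**4*log(z)/4 - 5*z**4/16.


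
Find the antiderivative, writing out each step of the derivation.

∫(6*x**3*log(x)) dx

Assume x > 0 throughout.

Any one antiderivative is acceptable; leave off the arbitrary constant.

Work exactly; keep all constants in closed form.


Step 1. Integrate ∫(6*x**3*log(x)) dx by parts with u = log(x), dv = (6*x**3) dx, so v = 3*x**4/2 [assuming x > 0]: now 3*x**4*log(x)/2 + ∫(-3*x**3/2) dx.
Step 2. Evaluate the standard form: now 3*x**4*log(x)/2 - 3*x**4/8.
Answer: 3*x**4*log(x)/2 - 3*x**4/8.


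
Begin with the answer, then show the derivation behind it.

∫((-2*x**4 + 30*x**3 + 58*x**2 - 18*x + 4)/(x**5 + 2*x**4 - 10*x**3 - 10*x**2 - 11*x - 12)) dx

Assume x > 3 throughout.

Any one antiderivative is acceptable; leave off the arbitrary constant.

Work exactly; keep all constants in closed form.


The answer is 4*log(x - 3) - 2*log(x + 1) - 4*log(x + 4) + 4*atan(x).
Step 1. Decompose ∫((-2*x**4 + 30*x**3 + 58*x**2 - 18*x + 4)/(x**5 + 2*x**4 - 10*x**3 - 10*x**2 - 11*x - 12)) dx by partial fractions, (-2*x**4 + 30*x**3 + 58*x**2 - 18*x + 4)/(x**5 + 2*x**4 - 10*x**3 - 10*x**2 - 11*x - 12) = 4/(x**2 + 1) - 4/(x + 4) - 2/(x + 1) + 4/(x - 3): now ∫(4/(x - 3)) dx + ∫(-2/(x + 1)) dx + ∫(-4/(x + 4)) dx + ∫(4/(x**2 + 1)) dx.
Step 2. Evaluate the standard form [assuming x > -1]: now -2*log(x + 1) + ∫(4/(x - 3)) dx + ∫(-4/(x + 4)) dx + ∫(4/(x**2 + 1)) dx.
Step 3. Evaluate the standard form [assuming x > -4]: now -2*log(x + 1) - 4*log(x + 4) + ∫(4/(x - 3)) dx + ∫(4/(x**2 + 1)) dx.
Step 4. Evaluate the standard form [assuming x > 3]: now 4*log(x - 3) - 2*log(x + 1) - 4*log(x + 4) + ∫(4/(x**2 + 1)) dx.
Step 5. Evaluate the standard form: now 4*log(x - 3) - 2*log(x + 1) - 4*log(x + 4) + 4*atan(x).
Answer: 4*log(x - 3) - 2*log(x + 1) - 4*log(x + 4) + 4*atan(x).


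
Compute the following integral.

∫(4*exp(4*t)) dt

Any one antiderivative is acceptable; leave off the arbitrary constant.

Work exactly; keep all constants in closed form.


Answer: exp(4*t).


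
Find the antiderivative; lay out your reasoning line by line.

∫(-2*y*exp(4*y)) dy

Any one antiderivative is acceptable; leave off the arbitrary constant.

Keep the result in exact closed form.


Step 1. Integrate ∫(-2*y*exp(4*y)) dy by parts with u = y, dv = (-2*exp(4*y)) dy, so v = -exp(4*y)/2: now -y*exp(4*y)/2 + ∫(exp(4*y)/2) dy.
Step 2. Evaluate the standard form: now -y*exp(4*y)/2 + exp(4*y)/8.
Answer: -y*exp(4*y)/2 + exp(4*y)/8.


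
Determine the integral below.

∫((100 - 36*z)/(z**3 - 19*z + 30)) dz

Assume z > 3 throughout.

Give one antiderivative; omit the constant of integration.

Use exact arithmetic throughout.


Answer: -log(z - 3) - 4*log(z - 2) + 5*log(z + 5).


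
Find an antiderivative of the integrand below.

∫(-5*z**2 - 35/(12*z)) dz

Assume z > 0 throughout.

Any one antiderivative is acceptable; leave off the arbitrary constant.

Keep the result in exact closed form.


Answer: -5*z**3/3 - 35*log(z)/12.


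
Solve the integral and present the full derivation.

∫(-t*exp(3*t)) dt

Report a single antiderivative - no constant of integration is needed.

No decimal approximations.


Step 1. Integrate ∫(-t*exp(3*t)) dt by parts with u = t, dv = (-exp(3*t)) dt, so v = -exp(3*t)/3: now -t*exp(3*t)/3 + ∫(exp(3*t)/3) dt.
Step 2. Evaluate the standard form: now -t*exp(3*t)/3 + exp(3*t)/9.
Answer: -t*exp(3*t)/3 + exp(3*t)/9.


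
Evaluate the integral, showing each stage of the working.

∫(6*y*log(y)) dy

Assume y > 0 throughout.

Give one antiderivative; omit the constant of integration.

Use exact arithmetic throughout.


Step 1. Integrate ∫(6*y*log(y)) dy by parts with u = log(y), dv = (6*y) dy, so v = 3*y**2 [assuming y > 0]: now 3*y**2*log(y) + ∫(-3*y) dy.
Step 2. Evaluate the standard form: now 3*y**2*log(y) - 3*y**2/2.
Answer: 3*y**2*log(y) - 3*y**2/2.
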